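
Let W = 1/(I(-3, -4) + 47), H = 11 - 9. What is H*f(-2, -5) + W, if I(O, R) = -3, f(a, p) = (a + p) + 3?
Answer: -351/44 ≈ -7.9773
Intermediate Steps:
f(a, p) = 3 + a + p
H = 2
W = 1/44 (W = 1/(-3 + 47) = 1/44 ≈ 0.022727)
H*f(-2, -5) + W = 2*(3 - 2 - 5) + 1/44 = 2*(-4) + 1/44 = -8 + 1/44 = -351/44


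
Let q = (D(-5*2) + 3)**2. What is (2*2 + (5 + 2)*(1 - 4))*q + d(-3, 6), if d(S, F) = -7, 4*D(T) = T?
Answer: -45/4 ≈ -11.250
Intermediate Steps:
D(T) = T/4
q = 1/4 (q = ((-5*2)/4 + 3)**2 = ((1/4)*(-10) + 3)**2 = (-5/2 + 3)**2 = (1/2)**2 = 1/4 ≈ 0.25000)
(2*2 + (5 + 2)*(1 - 4))*q + d(-3, 6) = (2*2 + (5 + 2)*(1 - 4))*(1/4) - 7 = (4 + 7*(-3))*(1/4) - 7 = (4 - 21)*(1/4) - 7 = -17*1/4 - 7 = -17/4 - 7 = -45/4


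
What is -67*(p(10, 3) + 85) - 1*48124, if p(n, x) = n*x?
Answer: -55829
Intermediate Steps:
-67*(p(10, 3) + 85) - 1*48124 = -67*(10*3 + 85) - 1*48124 = -67*(30 + 85) - 48124 = -67*115 - 48124 = -7705 - 48124 = -55829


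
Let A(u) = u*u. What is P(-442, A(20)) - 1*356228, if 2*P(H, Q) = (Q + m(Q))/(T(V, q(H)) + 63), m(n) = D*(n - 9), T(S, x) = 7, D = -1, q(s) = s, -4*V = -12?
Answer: -49871911/140 ≈ -3.5623e+5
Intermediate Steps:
V = 3 (V = -¼*(-12) = 3)
A(u) = u²
m(n) = 9 - n (m(n) = -(n - 9) = -(-9 + n) = 9 - n)
P(H, Q) = 9/140 (P(H, Q) = ((Q + (9 - Q))/(7 + 63))/2 = (9/70)/2 = (9*(1/70))/2 = (½)*(9/70) = 9/140)
P(-442, A(20)) - 1*356228 = 9/140 - 1*356228 = 9/140 - 356228 = -49871911/140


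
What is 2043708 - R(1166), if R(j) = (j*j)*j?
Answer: -1583198588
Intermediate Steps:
R(j) = j³ (R(j) = j²*j = j³)
2043708 - R(1166) = 2043708 - 1*1166³ = 2043708 - 1*1585242296 = 2043708 - 1585242296 = -1583198588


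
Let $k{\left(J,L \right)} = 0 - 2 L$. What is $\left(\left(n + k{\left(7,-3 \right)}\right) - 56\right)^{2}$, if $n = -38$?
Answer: $7744$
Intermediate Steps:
$k{\left(J,L \right)} = - 2 L$
$\left(\left(n + k{\left(7,-3 \right)}\right) - 56\right)^{2} = \left(\left(-38 - -6\right) - 56\right)^{2} = \left(\left(-38 + 6\right) - 56\right)^{2} = \left(-32 - 56\right)^{2} = \left(-88\right)^{2} = 7744$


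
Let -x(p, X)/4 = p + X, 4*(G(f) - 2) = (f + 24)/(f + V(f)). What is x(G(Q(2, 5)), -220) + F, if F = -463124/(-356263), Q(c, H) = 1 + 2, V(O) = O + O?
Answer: 310055671/356263 ≈ 870.30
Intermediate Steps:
V(O) = 2*O
Q(c, H) = 3
G(f) = 2 + (24 + f)/(12*f) (G(f) = 2 + ((f + 24)/(f + 2*f))/4 = 2 + ((24 + f)/((3*f)))/4 = 2 + ((24 + f)*(1/(3*f)))/4 = 2 + ((24 + f)/(3*f))/4 = 2 + (24 + f)/(12*f))
F = 463124/356263 (F = -463124*(-1/356263) = 463124/356263 ≈ 1.2999)
x(p, X) = -4*X - 4*p (x(p, X) = -4*(p + X) = -4*(X + p) = -4*X - 4*p)
x(G(Q(2, 5)), -220) + F = (-4*(-220) - 4*(25/12 + 2/3)) + 463124/356263 = (880 - 4*(25/12 + 2*(1/3))) + 463124/356263 = (880 - 4*(25/12 + 2/3)) + 463124/356263 = (880 - 4*11/4) + 463124/356263 = (880 - 11) + 463124/356263 = 869 + 463124/356263 = 310055671/356263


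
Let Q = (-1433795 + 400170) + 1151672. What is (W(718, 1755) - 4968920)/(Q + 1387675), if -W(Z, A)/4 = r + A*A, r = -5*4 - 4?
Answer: -8644462/752861 ≈ -11.482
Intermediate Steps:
r = -24 (r = -20 - 4 = -24)
Q = 118047 (Q = -1033625 + 1151672 = 118047)
W(Z, A) = 96 - 4*A² (W(Z, A) = -4*(-24 + A*A) = -4*(-24 + A²) = 96 - 4*A²)
(W(718, 1755) - 4968920)/(Q + 1387675) = ((96 - 4*1755²) - 4968920)/(118047 + 1387675) = ((96 - 4*3080025) - 4968920)/1505722 = ((96 - 12320100) - 4968920)*(1/1505722) = (-12320004 - 4968920)*(1/1505722) = -17288924*1/1505722 = -8644462/752861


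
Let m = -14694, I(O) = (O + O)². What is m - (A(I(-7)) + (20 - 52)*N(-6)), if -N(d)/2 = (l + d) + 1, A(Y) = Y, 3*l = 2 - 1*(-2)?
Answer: -43966/3 ≈ -14655.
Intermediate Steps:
I(O) = 4*O² (I(O) = (2*O)² = 4*O²)
l = 4/3 (l = (2 - 1*(-2))/3 = (2 + 2)/3 = (⅓)*4 = 4/3 ≈ 1.3333)
N(d) = -14/3 - 2*d (N(d) = -2*((4/3 + d) + 1) = -2*(7/3 + d) = -14/3 - 2*d)
m - (A(I(-7)) + (20 - 52)*N(-6)) = -14694 - (4*(-7)² + (20 - 52)*(-14/3 - 2*(-6))) = -14694 - (4*49 - 32*(-14/3 + 12)) = -14694 - (196 - 32*22/3) = -14694 - (196 - 704/3) = -14694 - 1*(-116/3) = -14694 + 116/3 = -43966/3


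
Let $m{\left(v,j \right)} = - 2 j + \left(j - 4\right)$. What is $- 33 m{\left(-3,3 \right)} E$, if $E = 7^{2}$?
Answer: $11319$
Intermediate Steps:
$m{\left(v,j \right)} = -4 - j$ ($m{\left(v,j \right)} = - 2 j + \left(-4 + j\right) = -4 - j$)
$E = 49$
$- 33 m{\left(-3,3 \right)} E = - 33 \left(-4 - 3\right) 49 = \left(-33\right) \left(-7\right) 49 = 231 \cdot 49 = 11319$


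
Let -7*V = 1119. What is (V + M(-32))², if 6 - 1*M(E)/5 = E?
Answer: 44521/49 ≈ 908.59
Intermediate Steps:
V = -1119/7 (V = -⅐*1119 = -1119/7 ≈ -159.86)
M(E) = 30 - 5*E
(V + M(-32))² = (-1119/7 + (30 - 5*(-32)))² = (-1119/7 + (30 + 160))² = (-1119/7 + 190)² = (211/7)² = 44521/49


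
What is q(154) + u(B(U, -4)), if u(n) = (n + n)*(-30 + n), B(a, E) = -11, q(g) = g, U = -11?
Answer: 1056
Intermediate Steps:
u(n) = 2*n*(-30 + n) (u(n) = (2*n)*(-30 + n) = 2*n*(-30 + n))
q(154) + u(B(U, -4)) = 154 + 2*(-11)*(-30 - 11) = 154 + 2*(-11)*(-41) = 154 + 902 = 1056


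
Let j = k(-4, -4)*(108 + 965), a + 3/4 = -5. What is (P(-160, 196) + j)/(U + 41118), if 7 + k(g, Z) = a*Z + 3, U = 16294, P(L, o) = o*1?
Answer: 20583/57412 ≈ 0.35851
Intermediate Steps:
P(L, o) = o
a = -23/4 (a = -¾ - 5 = -23/4 ≈ -5.7500)
k(g, Z) = -4 - 23*Z/4 (k(g, Z) = -7 + (-23*Z/4 + 3) = -7 + (3 - 23*Z/4) = -4 - 23*Z/4)
j = 20387 (j = (-4 - 23/4*(-4))*(108 + 965) = (-4 + 23)*1073 = 19*1073 = 20387)
(P(-160, 196) + j)/(U + 41118) = (196 + 20387)/(16294 + 41118) = 20583/57412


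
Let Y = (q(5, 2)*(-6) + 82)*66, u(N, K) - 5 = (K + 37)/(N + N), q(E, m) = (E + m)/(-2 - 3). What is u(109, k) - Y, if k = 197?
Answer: -3248378/545 ≈ -5960.3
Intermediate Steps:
q(E, m) = -E/5 - m/5 (q(E, m) = (E + m)/(-5) = (E + m)*(-1/5) = -E/5 - m/5)
u(N, K) = 5 + (37 + K)/(2*N) (u(N, K) = 5 + (K + 37)/(N + N) = 5 + (37 + K)/((2*N)) = 5 + (37 + K)*(1/(2*N)) = 5 + (37 + K)/(2*N))
Y = 29832/5 (Y = ((-1/5*5 - 1/5*2)*(-6) + 82)*66 = ((-1 - 2/5)*(-6) + 82)*66 = (-7/5*(-6) + 82)*66 = (42/5 + 82)*66 = (452/5)*66 = 29832/5 ≈ 5966.4)
u(109, k) - Y = (1/2)*(37 + 197 + 10*109)/109 - 1*29832/5 = (1/2)*(1/109)*(37 + 197 + 1090) - 29832/5 = (1/2)*(1/109)*1324 - 29832/5 = 662/109 - 29832/5 = -3248378/545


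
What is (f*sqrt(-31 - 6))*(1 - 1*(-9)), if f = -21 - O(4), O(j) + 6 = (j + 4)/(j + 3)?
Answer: -1130*I*sqrt(37)/7 ≈ -981.93*I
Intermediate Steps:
O(j) = -6 + (4 + j)/(3 + j) (O(j) = -6 + (j + 4)/(j + 3) = -6 + (4 + j)/(3 + j))
f = -113/7 (f = -21 - (-14 - 5*4)/(3 + 4) = -21 - (-14 - 20)/7 = -21 - (-34)/7 = -21 - 1*(-34/7) = -21 + 34/7 = -113/7 ≈ -16.143)
(f*sqrt(-31 - 6))*(1 - 1*(-9)) = (-113*sqrt(-31 - 6)/7)*(1 - 1*(-9)) = (-113*I*sqrt(37)/7)*(1 + 9) = -113*I*sqrt(37)/7*10 = -1130*I*sqrt(37)/7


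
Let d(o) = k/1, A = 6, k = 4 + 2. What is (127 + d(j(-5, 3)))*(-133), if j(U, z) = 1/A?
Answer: -17689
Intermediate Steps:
k = 6
j(U, z) = ⅙ (j(U, z) = 1/6 = ⅙)
d(o) = 6 (d(o) = 6/1 = 6*1 = 6)
(127 + d(j(-5, 3)))*(-133) = (127 + 6)*(-133) = 133*(-133) = -17689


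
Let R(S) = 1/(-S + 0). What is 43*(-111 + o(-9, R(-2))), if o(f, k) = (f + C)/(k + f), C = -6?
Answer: -79851/17 ≈ -4697.1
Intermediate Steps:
R(S) = -1/S (R(S) = 1/(-S) = -1/S)
o(f, k) = (-6 + f)/(f + k) (o(f, k) = (f - 6)/(k + f) = (-6 + f)/(f + k))
43*(-111 + o(-9, R(-2))) = 43*(-111 + (-6 - 9)/(-9 - 1/(-2))) = 43*(-111 - 15/(-9 - 1*(-½))) = 43*(-111 - 15/(-9 + ½)) = 43*(-111 - 15/(-17/2)) = 43*(-111 - 2/17*(-15)) = 43*(-111 + 30/17) = 43*(-1857/17) = -79851/17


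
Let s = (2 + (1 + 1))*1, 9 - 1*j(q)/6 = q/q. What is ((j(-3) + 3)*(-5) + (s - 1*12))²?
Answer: 69169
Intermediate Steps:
j(q) = 48 (j(q) = 54 - 6*q/q = 54 - 6*1 = 54 - 6 = 48)
s = 4 (s = (2 + 2)*1 = 4*1 = 4)
((j(-3) + 3)*(-5) + (s - 1*12))² = ((48 + 3)*(-5) + (4 - 1*12))² = (51*(-5) + (4 - 12))² = (-255 - 8)² = (-263)² = 69169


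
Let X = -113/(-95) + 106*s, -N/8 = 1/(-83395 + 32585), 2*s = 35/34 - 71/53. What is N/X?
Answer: -2584/250305303 ≈ -1.0323e-5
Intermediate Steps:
s = -559/3604 (s = (35/34 - 71/53)/2 = (½)*(-559/1802) = -559/3604 ≈ -0.15511)
N = 4/25405 (N = -8/(-83395 + 32585) = -8/(-50810) = -8*(-1/50810) = 4/25405 ≈ 0.00015745)
X = -49263/3230 (X = -113/(-95) + 106*(-559/3604) = -113*(-1/95) - 559/34 = 113/95 - 559/34 = -49263/3230 ≈ -15.252)
N/X = 4/(25405*(-49263/3230)) = (4/25405)*(-3230/49263) = -2584/250305303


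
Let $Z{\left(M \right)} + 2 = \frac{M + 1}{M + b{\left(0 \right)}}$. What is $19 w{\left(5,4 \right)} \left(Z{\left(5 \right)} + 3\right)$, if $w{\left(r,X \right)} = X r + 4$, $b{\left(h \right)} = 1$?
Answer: $912$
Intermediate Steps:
$Z{\left(M \right)} = -1$ ($Z{\left(M \right)} = -2 + \frac{M + 1}{M + 1} = -2 + \frac{1 + M}{1 + M} = -2 + 1 = -1$)
$w{\left(r,X \right)} = 4 + X r$
$19 w{\left(5,4 \right)} \left(Z{\left(5 \right)} + 3\right) = 19 \left(4 + 4 \cdot 5\right) \left(-1 + 3\right) = 19 \left(4 + 20\right) 2 = 19 \cdot 24 \cdot 2 = 19 \cdot 48 = 912$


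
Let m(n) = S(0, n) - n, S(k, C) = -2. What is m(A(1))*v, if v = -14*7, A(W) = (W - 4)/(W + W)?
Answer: 49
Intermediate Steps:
A(W) = (-4 + W)/(2*W) (A(W) = (-4 + W)/((2*W)) = (-4 + W)*(1/(2*W)) = (-4 + W)/(2*W))
m(n) = -2 - n
v = -98
m(A(1))*v = (-2 - (-4 + 1)/(2*1))*(-98) = (-2 - (-3)/2)*(-98) = (-2 - 1*(-3/2))*(-98) = (-2 + 3/2)*(-98) = -1/2*(-98) = 49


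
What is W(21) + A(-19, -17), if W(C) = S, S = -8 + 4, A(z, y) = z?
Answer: -23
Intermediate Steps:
S = -4
W(C) = -4
W(21) + A(-19, -17) = -4 - 19 = -23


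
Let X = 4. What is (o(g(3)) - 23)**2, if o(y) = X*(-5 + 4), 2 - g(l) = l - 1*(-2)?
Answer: 729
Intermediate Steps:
g(l) = -l (g(l) = 2 - (l - 1*(-2)) = 2 - (l + 2) = 2 - (2 + l) = 2 + (-2 - l) = -l)
o(y) = -4 (o(y) = 4*(-5 + 4) = 4*(-1) = -4)
(o(g(3)) - 23)**2 = (-4 - 23)**2 = (-27)**2 = 729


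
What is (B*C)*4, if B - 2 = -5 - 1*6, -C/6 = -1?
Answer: -216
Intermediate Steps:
C = 6 (C = -6*(-1) = 6)
B = -9 (B = 2 + (-5 - 1*6) = 2 + (-5 - 6) = 2 - 11 = -9)
(B*C)*4 = -9*6*4 = -54*4 = -216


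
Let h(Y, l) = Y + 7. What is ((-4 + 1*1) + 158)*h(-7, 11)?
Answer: 0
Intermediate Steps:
h(Y, l) = 7 + Y
((-4 + 1*1) + 158)*h(-7, 11) = ((-4 + 1*1) + 158)*(7 - 7) = ((-4 + 1) + 158)*0 = (-3 + 158)*0 = 155*0 = 0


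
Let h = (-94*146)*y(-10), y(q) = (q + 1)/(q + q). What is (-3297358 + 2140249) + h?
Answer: -5816424/5 ≈ -1.1633e+6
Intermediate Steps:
y(q) = (1 + q)/(2*q) (y(q) = (1 + q)/((2*q)) = (1 + q)*(1/(2*q)) = (1 + q)/(2*q))
h = -30879/5 (h = (-94*146)*((½)*(1 - 10)/(-10)) = -6862*(-1)*(-9)/10 = -13724*9/20 = -30879/5 ≈ -6175.8)
(-3297358 + 2140249) + h = (-3297358 + 2140249) - 30879/5 = -1157109 - 30879/5 = -5816424/5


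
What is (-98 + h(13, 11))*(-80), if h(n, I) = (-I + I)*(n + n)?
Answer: 7840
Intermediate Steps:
h(n, I) = 0 (h(n, I) = 0*(2*n) = 0)
(-98 + h(13, 11))*(-80) = (-98 + 0)*(-80) = -98*(-80) = 7840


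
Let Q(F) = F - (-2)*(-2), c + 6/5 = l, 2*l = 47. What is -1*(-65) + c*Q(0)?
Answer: -121/5 ≈ -24.200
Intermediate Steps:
l = 47/2 (l = (½)*47 = 47/2 ≈ 23.500)
c = 223/10 (c = -6/5 + 47/2 = 223/10 ≈ 22.300)
Q(F) = -4 + F (Q(F) = F - 1*4 = F - 4 = -4 + F)
-1*(-65) + c*Q(0) = -1*(-65) + 223*(-4 + 0)/10 = 65 + (223/10)*(-4) = 65 - 446/5 = -121/5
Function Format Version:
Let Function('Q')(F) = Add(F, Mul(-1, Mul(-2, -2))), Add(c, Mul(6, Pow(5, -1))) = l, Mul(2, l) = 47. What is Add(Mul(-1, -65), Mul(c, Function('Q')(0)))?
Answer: Rational(-121, 5) ≈ -24.200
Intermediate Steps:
l = Rational(47, 2) (l = Mul(Rational(1, 2), 47) = Rational(47, 2) ≈ 23.500)
c = Rational(223, 10) (c = Add(Rational(-6, 5), Rational(47, 2)) = Rational(223, 10) ≈ 22.300)
Function('Q')(F) = Add(-4, F) (Function('Q')(F) = Add(F, Mul(-1, 4)) = Add(F, -4) = Add(-4, F))
Add(Mul(-1, -65), Mul(c, Function('Q')(0))) = Add(Mul(-1, -65), Mul(Rational(223, 10), Add(-4, 0))) = Add(65, Mul(Rational(223, 10), -4)) = Add(65, Rational(-446, 5)) = Rational(-121, 5)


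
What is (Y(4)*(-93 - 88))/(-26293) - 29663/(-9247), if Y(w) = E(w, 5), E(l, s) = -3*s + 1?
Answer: 756497361/243131371 ≈ 3.1115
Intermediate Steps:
E(l, s) = 1 - 3*s
Y(w) = -14 (Y(w) = 1 - 3*5 = 1 - 15 = -14)
(Y(4)*(-93 - 88))/(-26293) - 29663/(-9247) = -14*(-93 - 88)/(-26293) - 29663/(-9247) = -14*(-181)*(-1/26293) - 29663*(-1/9247) = 2534*(-1/26293) + 29663/9247 = -2534/26293 + 29663/9247 = 756497361/243131371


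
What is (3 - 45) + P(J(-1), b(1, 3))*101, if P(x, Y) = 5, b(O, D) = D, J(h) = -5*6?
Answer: 463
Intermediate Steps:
J(h) = -30
(3 - 45) + P(J(-1), b(1, 3))*101 = (3 - 45) + 5*101 = -42 + 505 = 463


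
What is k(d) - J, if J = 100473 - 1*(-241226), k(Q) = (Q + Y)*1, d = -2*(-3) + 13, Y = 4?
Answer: -341676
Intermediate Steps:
d = 19 (d = 6 + 13 = 19)
k(Q) = 4 + Q (k(Q) = (Q + 4)*1 = (4 + Q)*1 = 4 + Q)
J = 341699 (J = 100473 + 241226 = 341699)
k(d) - J = (4 + 19) - 1*341699 = 23 - 341699 = -341676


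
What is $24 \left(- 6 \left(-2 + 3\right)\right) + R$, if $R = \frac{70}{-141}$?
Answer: $- \frac{20374}{141} \approx -144.5$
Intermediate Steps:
$R = - \frac{70}{141}$ ($R = 70 \left(- \frac{1}{141}\right) = - \frac{70}{141} \approx -0.49645$)
$24 \left(- 6 \left(-2 + 3\right)\right) + R = 24 \left(- 6 \left(-2 + 3\right)\right) - \frac{70}{141} = 24 \left(\left(-6\right) 1\right) - \frac{70}{141} = 24 \left(-6\right) - \frac{70}{141} = -144 - \frac{70}{141} = - \frac{20374}{141}$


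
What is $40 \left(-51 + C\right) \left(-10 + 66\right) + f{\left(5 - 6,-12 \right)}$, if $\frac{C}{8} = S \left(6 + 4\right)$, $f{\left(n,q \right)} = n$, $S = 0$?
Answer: $-114241$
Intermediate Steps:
$C = 0$ ($C = 8 \cdot 0 \left(6 + 4\right) = 8 \cdot 0 \cdot 10 = 8 \cdot 0 = 0$)
$40 \left(-51 + C\right) \left(-10 + 66\right) + f{\left(5 - 6,-12 \right)} = 40 \left(-51 + 0\right) \left(-10 + 66\right) + \left(5 - 6\right) = 40 \left(\left(-51\right) 56\right) + \left(5 - 6\right) = 40 \left(-2856\right) - 1 = -114240 - 1 = -114241$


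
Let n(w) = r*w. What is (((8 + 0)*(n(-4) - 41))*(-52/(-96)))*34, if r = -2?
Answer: -4862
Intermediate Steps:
n(w) = -2*w
(((8 + 0)*(n(-4) - 41))*(-52/(-96)))*34 = (((8 + 0)*(-2*(-4) - 41))*(-52/(-96)))*34 = ((8*(8 - 41))*(-52*(-1/96)))*34 = ((8*(-33))*(13/24))*34 = -264*13/24*34 = -143*34 = -4862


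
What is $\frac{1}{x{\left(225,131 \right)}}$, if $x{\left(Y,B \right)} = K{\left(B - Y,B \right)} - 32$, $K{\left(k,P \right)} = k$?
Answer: $- \frac{1}{126} \approx -0.0079365$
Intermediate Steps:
$x{\left(Y,B \right)} = -32 + B - Y$ ($x{\left(Y,B \right)} = \left(B - Y\right) - 32 = -32 + B - Y$)
$\frac{1}{x{\left(225,131 \right)}} = \frac{1}{-32 + 131 - 225} = \frac{1}{-126} = - \frac{1}{126}$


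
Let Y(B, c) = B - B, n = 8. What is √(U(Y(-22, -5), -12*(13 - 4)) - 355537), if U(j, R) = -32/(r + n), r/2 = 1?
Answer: I*√8888505/5 ≈ 596.27*I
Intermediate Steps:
r = 2 (r = 2*1 = 2)
Y(B, c) = 0
U(j, R) = -16/5 (U(j, R) = -32/(2 + 8) = -32/10 = -32*⅒ = -16/5)
√(U(Y(-22, -5), -12*(13 - 4)) - 355537) = √(-16/5 - 355537) = √(-1777701/5) = I*√8888505/5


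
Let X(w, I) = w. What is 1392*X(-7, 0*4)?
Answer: -9744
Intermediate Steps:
1392*X(-7, 0*4) = 1392*(-7) = -9744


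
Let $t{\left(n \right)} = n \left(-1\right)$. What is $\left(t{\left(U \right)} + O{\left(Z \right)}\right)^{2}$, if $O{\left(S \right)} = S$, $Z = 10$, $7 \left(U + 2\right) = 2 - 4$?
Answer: $\frac{7396}{49} \approx 150.94$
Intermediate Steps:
$U = - \frac{16}{7}$ ($U = -2 + \frac{2 - 4}{7} = -2 + \frac{1}{7} \left(-2\right) = -2 - \frac{2}{7} = - \frac{16}{7} \approx -2.2857$)
$t{\left(n \right)} = - n$
$\left(t{\left(U \right)} + O{\left(Z \right)}\right)^{2} = \left(\left(-1\right) \left(- \frac{16}{7}\right) + 10\right)^{2} = \left(\frac{16}{7} + 10\right)^{2} = \left(\frac{86}{7}\right)^{2} = \frac{7396}{49}$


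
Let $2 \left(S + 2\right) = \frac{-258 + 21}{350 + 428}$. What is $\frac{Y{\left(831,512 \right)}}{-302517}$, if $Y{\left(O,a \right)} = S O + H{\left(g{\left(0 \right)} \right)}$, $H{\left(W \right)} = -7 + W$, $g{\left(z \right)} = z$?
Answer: $\frac{2793911}{470716452} \approx 0.0059354$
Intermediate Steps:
$S = - \frac{3349}{1556}$ ($S = -2 + \frac{\left(-258 + 21\right) \frac{1}{350 + 428}}{2} = -2 + \frac{\left(-237\right) \frac{1}{778}}{2} = -2 + \frac{1}{2} \left(- \frac{237}{778}\right) = -2 - \frac{237}{1556} = - \frac{3349}{1556} \approx -2.1523$)
$Y{\left(O,a \right)} = -7 - \frac{3349 O}{1556}$ ($Y{\left(O,a \right)} = - \frac{3349 O}{1556} + \left(-7 + 0\right) = - \frac{3349 O}{1556} - 7 = -7 - \frac{3349 O}{1556}$)
$\frac{Y{\left(831,512 \right)}}{-302517} = \frac{-7 - \frac{2783019}{1556}}{-302517} = \left(-7 - \frac{2783019}{1556}\right) \left(- \frac{1}{302517}\right) = \left(- \frac{2793911}{1556}\right) \left(- \frac{1}{302517}\right) = \frac{2793911}{470716452}$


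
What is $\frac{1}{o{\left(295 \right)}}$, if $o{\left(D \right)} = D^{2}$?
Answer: $\frac{1}{87025} \approx 1.1491 \cdot 10^{-5}$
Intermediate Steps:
$\frac{1}{o{\left(295 \right)}} = \frac{1}{295^{2}} = \frac{1}{87025}$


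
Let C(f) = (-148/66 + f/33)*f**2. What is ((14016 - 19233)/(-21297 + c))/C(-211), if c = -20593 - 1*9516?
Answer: -57387/217421419970 ≈ -2.6394e-7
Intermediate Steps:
c = -30109 (c = -20593 - 9516 = -30109)
C(f) = f**2*(-74/33 + f/33) (C(f) = (-148*1/66 + f*(1/33))*f**2 = (-74/33 + f/33)*f**2 = f**2*(-74/33 + f/33))
((14016 - 19233)/(-21297 + c))/C(-211) = ((14016 - 19233)/(-21297 - 30109))/(((1/33)*(-211)**2*(-74 - 211))) = (-5217/(-51406))/(((1/33)*44521*(-285))) = (-5217*(-1/51406))/(-4229495/11) = (5217/51406)*(-11/4229495) = -57387/217421419970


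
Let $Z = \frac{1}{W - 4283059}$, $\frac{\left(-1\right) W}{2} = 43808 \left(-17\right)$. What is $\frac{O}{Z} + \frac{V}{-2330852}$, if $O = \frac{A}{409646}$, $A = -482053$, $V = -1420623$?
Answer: $\frac{1569429364995071015}{477412099196} \approx 3.2874 \cdot 10^{6}$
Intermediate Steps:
$W = 1489472$ ($W = - 2 \cdot 43808 \left(-17\right) = \left(-2\right) \left(-744736\right) = 1489472$)
$Z = - \frac{1}{2793587}$ ($Z = \frac{1}{1489472 - 4283059} = \frac{1}{-2793587} = - \frac{1}{2793587} \approx -3.5796 \cdot 10^{-7}$)
$O = - \frac{482053}{409646} \approx -1.1768$
$\frac{O}{Z} + \frac{V}{-2330852} = - \frac{482053}{409646 \left(- \frac{1}{2793587}\right)} - \frac{1420623}{-2330852} = \left(- \frac{482053}{409646}\right) \left(-2793587\right) - - \frac{1420623}{2330852} = \frac{1346656994111}{409646} + \frac{1420623}{2330852} = \frac{1569429364995071015}{477412099196}$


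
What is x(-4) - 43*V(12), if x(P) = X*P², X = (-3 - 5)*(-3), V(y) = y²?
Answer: -5808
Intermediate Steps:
X = 24 (X = -8*(-3) = 24)
x(P) = 24*P²
x(-4) - 43*V(12) = 24*(-4)² - 43*12² = 24*16 - 43*144 = 384 - 6192 = -5808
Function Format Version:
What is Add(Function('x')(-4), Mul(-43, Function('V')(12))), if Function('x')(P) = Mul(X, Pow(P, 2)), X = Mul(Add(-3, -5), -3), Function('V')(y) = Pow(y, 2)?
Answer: -5808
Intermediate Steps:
X = 24 (X = Mul(-8, -3) = 24)
Function('x')(P) = Mul(24, Pow(P, 2))
Add(Function('x')(-4), Mul(-43, Function('V')(12))) = Add(Mul(24, Pow(-4, 2)), Mul(-43, Pow(12, 2))) = Add(Mul(24, 16), Mul(-43, 144)) = Add(384, -6192) = -5808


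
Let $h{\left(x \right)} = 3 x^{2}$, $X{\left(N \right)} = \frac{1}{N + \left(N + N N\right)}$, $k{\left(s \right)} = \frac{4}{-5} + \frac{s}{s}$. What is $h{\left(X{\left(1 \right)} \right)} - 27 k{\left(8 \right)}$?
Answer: $- \frac{76}{15} \approx -5.0667$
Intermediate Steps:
$k{\left(s \right)} = \frac{1}{5}$ ($k{\left(s \right)} = 4 \left(- \frac{1}{5}\right) + 1 = - \frac{4}{5} + 1 = \frac{1}{5}$)
$X{\left(N \right)} = \frac{1}{N^{2} + 2 N}$ ($X{\left(N \right)} = \frac{1}{N + \left(N + N^{2}\right)} = \frac{1}{N^{2} + 2 N}$)
$h{\left(X{\left(1 \right)} \right)} - 27 k{\left(8 \right)} = 3 \left(\frac{1}{1 \left(2 + 1\right)}\right)^{2} - \frac{27}{5} = 3 \left(1 \cdot \frac{1}{3}\right)^{2} - \frac{27}{5} = \frac{3}{9} - \frac{27}{5} = 3 \cdot \frac{1}{9} - \frac{27}{5} = \frac{1}{3} - \frac{27}{5} = - \frac{76}{15}$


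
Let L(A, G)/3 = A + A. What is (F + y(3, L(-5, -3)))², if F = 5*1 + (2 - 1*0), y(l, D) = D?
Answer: 529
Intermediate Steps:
L(A, G) = 6*A (L(A, G) = 3*(A + A) = 3*(2*A) = 6*A)
F = 7 (F = 5 + (2 + 0) = 5 + 2 = 7)
(F + y(3, L(-5, -3)))² = (7 + 6*(-5))² = (7 - 30)² = (-23)² = 529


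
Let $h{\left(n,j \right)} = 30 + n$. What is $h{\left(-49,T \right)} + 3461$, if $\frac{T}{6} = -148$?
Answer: $3442$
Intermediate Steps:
$T = -888$ ($T = 6 \left(-148\right) = -888$)
$h{\left(-49,T \right)} + 3461 = \left(30 - 49\right) + 3461 = -19 + 3461 = 3442$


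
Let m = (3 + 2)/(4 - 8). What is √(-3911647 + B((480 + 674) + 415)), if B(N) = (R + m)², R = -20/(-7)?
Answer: I*√3066729223/28 ≈ 1977.8*I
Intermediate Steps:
R = 20/7 (R = -20*(-⅐) = 20/7 ≈ 2.8571)
m = -5/4 (m = 5/(-4) = 5*(-¼) = -5/4 ≈ -1.2500)
B(N) = 2025/784 (B(N) = (20/7 - 5/4)² = (45/28)² = 2025/784)
√(-3911647 + B((480 + 674) + 415)) = √(-3911647 + 2025/784) = √(-3066729223/784) = I*√3066729223/28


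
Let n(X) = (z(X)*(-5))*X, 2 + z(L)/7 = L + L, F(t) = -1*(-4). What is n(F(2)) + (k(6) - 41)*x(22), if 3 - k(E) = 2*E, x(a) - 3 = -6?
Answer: -690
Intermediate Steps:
F(t) = 4
z(L) = -14 + 14*L (z(L) = -14 + 7*(L + L) = -14 + 7*(2*L) = -14 + 14*L)
x(a) = -3 (x(a) = 3 - 6 = -3)
n(X) = X*(70 - 70*X) (n(X) = ((-14 + 14*X)*(-5))*X = (70 - 70*X)*X = X*(70 - 70*X))
k(E) = 3 - 2*E
n(F(2)) + (k(6) - 41)*x(22) = 70*4*(1 - 1*4) + ((3 - 2*6) - 41)*(-3) = 70*4*(1 - 4) + ((3 - 12) - 41)*(-3) = 70*4*(-3) + (-9 - 41)*(-3) = -840 - 50*(-3) = -840 + 150 = -690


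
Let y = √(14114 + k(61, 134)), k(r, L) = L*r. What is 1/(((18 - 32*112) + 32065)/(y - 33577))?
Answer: -33577/28499 + 4*√1393/28499 ≈ -1.1729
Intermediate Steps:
y = 4*√1393 (y = √(14114 + 134*61) = √(14114 + 8174) = √22288 = 4*√1393 ≈ 149.29)
1/(((18 - 32*112) + 32065)/(y - 33577)) = 1/(((18 - 32*112) + 32065)/(4*√1393 - 33577)) = 1/(((18 - 3584) + 32065)/(-33577 + 4*√1393)) = 1/((-3566 + 32065)/(-33577 + 4*√1393)) = 1/(28499/(-33577 + 4*√1393)) = -33577/28499 + 4*√1393/28499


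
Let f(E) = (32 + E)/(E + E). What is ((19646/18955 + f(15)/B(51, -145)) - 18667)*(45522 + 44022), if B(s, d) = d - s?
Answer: -221773126360253/132685 ≈ -1.6714e+9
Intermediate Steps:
f(E) = (32 + E)/(2*E) (f(E) = (32 + E)/((2*E)) = (32 + E)*(1/(2*E)) = (32 + E)/(2*E))
((19646/18955 + f(15)/B(51, -145)) - 18667)*(45522 + 44022) = ((19646/18955 + ((1/2)*(32 + 15)/15)/(-145 - 1*51)) - 18667)*(45522 + 44022) = ((19646*(1/18955) + ((1/2)*(1/15)*47)/(-145 - 51)) - 18667)*89544 = ((19646/18955 + (47/30)/(-196)) - 18667)*89544 = ((19646/18955 + (47/30)*(-1/196)) - 18667)*89544 = ((19646/18955 - 47/5880) - 18667)*89544 = (22925519/22291080 - 18667)*89544 = -416084664841/22291080*89544 = -221773126360253/132685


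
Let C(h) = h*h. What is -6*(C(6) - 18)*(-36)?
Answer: 3888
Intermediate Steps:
C(h) = h**2
-6*(C(6) - 18)*(-36) = -6*(6**2 - 18)*(-36) = -6*(36 - 18)*(-36) = -6*18*(-36) = -108*(-36) = 3888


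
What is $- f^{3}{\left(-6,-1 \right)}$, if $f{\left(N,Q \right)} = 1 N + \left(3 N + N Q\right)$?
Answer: $5832$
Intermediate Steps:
$f{\left(N,Q \right)} = 4 N + N Q$ ($f{\left(N,Q \right)} = N + \left(3 N + N Q\right) = 4 N + N Q$)
$- f^{3}{\left(-6,-1 \right)} = - \left(- 6 \left(4 - 1\right)\right)^{3} = - \left(\left(-6\right) 3\right)^{3} = - \left(-18\right)^{3} = \left(-1\right) \left(-5832\right) = 5832$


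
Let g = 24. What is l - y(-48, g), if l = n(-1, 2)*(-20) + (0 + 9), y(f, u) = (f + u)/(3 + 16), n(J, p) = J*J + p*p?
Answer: -1705/19 ≈ -89.737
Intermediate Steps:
n(J, p) = J**2 + p**2
y(f, u) = f/19 + u/19 (y(f, u) = (f + u)/19 = (f + u)*(1/19) = f/19 + u/19)
l = -91 (l = ((-1)**2 + 2**2)*(-20) + (0 + 9) = (1 + 4)*(-20) + 9 = 5*(-20) + 9 = -100 + 9 = -91)
l - y(-48, g) = -91 - ((1/19)*(-48) + (1/19)*24) = -91 - (-48/19 + 24/19) = -91 - 1*(-24/19) = -91 + 24/19 = -1705/19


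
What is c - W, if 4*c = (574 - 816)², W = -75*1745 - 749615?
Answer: 895131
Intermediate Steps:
W = -880490 (W = -130875 - 749615 = -880490)
c = 14641 (c = (574 - 816)²/4 = (¼)*(-242)² = (¼)*58564 = 14641)
c - W = 14641 - 1*(-880490) = 14641 + 880490 = 895131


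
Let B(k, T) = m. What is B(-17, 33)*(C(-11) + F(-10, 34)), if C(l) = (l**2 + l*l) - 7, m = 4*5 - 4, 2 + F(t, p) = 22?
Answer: 4080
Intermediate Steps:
F(t, p) = 20 (F(t, p) = -2 + 22 = 20)
m = 16 (m = 20 - 4 = 16)
B(k, T) = 16
C(l) = -7 + 2*l**2 (C(l) = (l**2 + l**2) - 7 = 2*l**2 - 7 = -7 + 2*l**2)
B(-17, 33)*(C(-11) + F(-10, 34)) = 16*((-7 + 2*(-11)**2) + 20) = 16*((-7 + 2*121) + 20) = 16*((-7 + 242) + 20) = 16*(235 + 20) = 16*255 = 4080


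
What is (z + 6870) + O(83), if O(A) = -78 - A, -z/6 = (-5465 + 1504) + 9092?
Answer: -24077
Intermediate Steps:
z = -30786 (z = -6*((-5465 + 1504) + 9092) = -6*(-3961 + 9092) = -6*5131 = -30786)
(z + 6870) + O(83) = (-30786 + 6870) + (-78 - 1*83) = -23916 + (-78 - 83) = -23916 - 161 = -24077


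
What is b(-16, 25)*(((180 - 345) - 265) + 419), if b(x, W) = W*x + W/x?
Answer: 70675/16 ≈ 4417.2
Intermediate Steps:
b(x, W) = W*x + W/x
b(-16, 25)*(((180 - 345) - 265) + 419) = (25*(-16) + 25/(-16))*(((180 - 345) - 265) + 419) = (-400 + 25*(-1/16))*((-165 - 265) + 419) = (-400 - 25/16)*(-430 + 419) = -6425/16*(-11) = 70675/16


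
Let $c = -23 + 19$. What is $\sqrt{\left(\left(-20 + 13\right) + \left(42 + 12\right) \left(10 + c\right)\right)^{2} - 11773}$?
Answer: $2 \sqrt{22179} \approx 297.85$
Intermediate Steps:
$c = -4$
$\sqrt{\left(\left(-20 + 13\right) + \left(42 + 12\right) \left(10 + c\right)\right)^{2} - 11773} = \sqrt{\left(\left(-20 + 13\right) + \left(42 + 12\right) \left(10 - 4\right)\right)^{2} - 11773} = \sqrt{\left(-7 + 54 \cdot 6\right)^{2} - 11773} = \sqrt{\left(-7 + 324\right)^{2} - 11773} = \sqrt{317^{2} - 11773} = \sqrt{100489 - 11773} = \sqrt{88716} = 2 \sqrt{22179}$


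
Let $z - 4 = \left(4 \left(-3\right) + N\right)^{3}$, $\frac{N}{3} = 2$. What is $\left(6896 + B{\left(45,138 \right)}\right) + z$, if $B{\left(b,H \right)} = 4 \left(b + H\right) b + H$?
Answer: $39762$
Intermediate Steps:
$N = 6$ ($N = 3 \cdot 2 = 6$)
$B{\left(b,H \right)} = H + b \left(4 H + 4 b\right)$ ($B{\left(b,H \right)} = 4 \left(H + b\right) b + H = \left(4 H + 4 b\right) b + H = b \left(4 H + 4 b\right) + H = H + b \left(4 H + 4 b\right)$)
$z = -212$ ($z = 4 + \left(4 \left(-3\right) + 6\right)^{3} = 4 + \left(-12 + 6\right)^{3} = 4 + \left(-6\right)^{3} = 4 - 216 = -212$)
$\left(6896 + B{\left(45,138 \right)}\right) + z = \left(6896 + \left(138 + 4 \cdot 45^{2} + 4 \cdot 138 \cdot 45\right)\right) - 212 = \left(6896 + \left(138 + 4 \cdot 2025 + 24840\right)\right) - 212 = \left(6896 + \left(138 + 8100 + 24840\right)\right) - 212 = \left(6896 + 33078\right) - 212 = 39974 - 212 = 39762$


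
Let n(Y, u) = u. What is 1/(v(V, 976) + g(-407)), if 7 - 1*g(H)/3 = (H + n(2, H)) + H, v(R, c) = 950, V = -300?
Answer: 1/4634 ≈ 0.00021580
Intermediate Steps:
g(H) = 21 - 9*H (g(H) = 21 - 3*((H + H) + H) = 21 - 3*(2*H + H) = 21 - 9*H)
1/(v(V, 976) + g(-407)) = 1/(950 + (21 - 9*(-407))) = 1/(950 + (21 + 3663)) = 1/(950 + 3684) = 1/4634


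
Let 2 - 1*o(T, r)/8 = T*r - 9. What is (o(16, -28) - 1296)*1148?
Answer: 2727648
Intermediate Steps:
o(T, r) = 88 - 8*T*r (o(T, r) = 16 - 8*(T*r - 9) = 16 - 8*(-9 + T*r) = 16 + (72 - 8*T*r) = 88 - 8*T*r)
(o(16, -28) - 1296)*1148 = ((88 - 8*16*(-28)) - 1296)*1148 = ((88 + 3584) - 1296)*1148 = (3672 - 1296)*1148 = 2376*1148 = 2727648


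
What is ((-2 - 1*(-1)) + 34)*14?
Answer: 462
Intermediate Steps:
((-2 - 1*(-1)) + 34)*14 = ((-2 + 1) + 34)*14 = (-1 + 34)*14 = 33*14 = 462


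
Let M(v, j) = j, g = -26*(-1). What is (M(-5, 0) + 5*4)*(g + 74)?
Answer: 2000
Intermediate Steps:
g = 26
(M(-5, 0) + 5*4)*(g + 74) = (0 + 5*4)*(26 + 74) = (0 + 20)*100 = 20*100 = 2000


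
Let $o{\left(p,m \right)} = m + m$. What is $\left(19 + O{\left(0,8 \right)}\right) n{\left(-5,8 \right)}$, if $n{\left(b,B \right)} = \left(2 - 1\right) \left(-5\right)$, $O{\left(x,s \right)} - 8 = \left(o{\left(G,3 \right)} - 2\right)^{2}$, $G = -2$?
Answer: $-215$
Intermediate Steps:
$o{\left(p,m \right)} = 2 m$
$O{\left(x,s \right)} = 24$ ($O{\left(x,s \right)} = 8 + \left(2 \cdot 3 - 2\right)^{2} = 8 + \left(6 - 2\right)^{2} = 8 + 4^{2} = 8 + 16 = 24$)
$n{\left(b,B \right)} = -5$ ($n{\left(b,B \right)} = 1 \left(-5\right) = -5$)
$\left(19 + O{\left(0,8 \right)}\right) n{\left(-5,8 \right)} = \left(19 + 24\right) \left(-5\right) = 43 \left(-5\right) = -215$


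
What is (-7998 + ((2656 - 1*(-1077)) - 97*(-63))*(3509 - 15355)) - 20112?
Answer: -116640134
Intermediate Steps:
(-7998 + ((2656 - 1*(-1077)) - 97*(-63))*(3509 - 15355)) - 20112 = (-7998 + ((2656 + 1077) + 6111)*(-11846)) - 20112 = (-7998 + (3733 + 6111)*(-11846)) - 20112 = (-7998 + 9844*(-11846)) - 20112 = (-7998 - 116612024) - 20112 = -116620022 - 20112 = -116640134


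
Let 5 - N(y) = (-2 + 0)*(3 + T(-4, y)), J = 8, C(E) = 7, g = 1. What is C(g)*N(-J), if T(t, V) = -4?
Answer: 21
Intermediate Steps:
N(y) = 3 (N(y) = 5 - (-2 + 0)*(3 - 4) = 5 - (-2)*(-1) = 5 - 1*2 = 5 - 2 = 3)
C(g)*N(-J) = 7*3 = 21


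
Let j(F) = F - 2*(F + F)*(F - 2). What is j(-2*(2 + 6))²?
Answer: 1364224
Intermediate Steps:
j(F) = F - 4*F*(-2 + F) (j(F) = F - 2*2*F*(-2 + F) = F - 4*F*(-2 + F))
j(-2*(2 + 6))² = ((-2*(2 + 6))*(9 - (-8)*(2 + 6)))² = ((-2*8)*(9 - (-8)*8))² = (-16*(9 - 4*(-16)))² = (-16*(9 + 64))² = (-16*73)² = (-1168)² = 1364224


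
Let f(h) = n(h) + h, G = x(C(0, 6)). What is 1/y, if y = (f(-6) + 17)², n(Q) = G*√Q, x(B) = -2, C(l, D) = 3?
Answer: I/(44*√6 + 97*I) ≈ 0.0046136 + 0.0051262*I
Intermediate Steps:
G = -2
n(Q) = -2*√Q
f(h) = h - 2*√h (f(h) = -2*√h + h = h - 2*√h)
y = (11 - 2*I*√6)² (y = ((-6 - 2*I*√6) + 17)² = (11 - 2*I*√6)² ≈ 97.0 - 107.78*I)
1/y = 1/(97 - 44*I*√6)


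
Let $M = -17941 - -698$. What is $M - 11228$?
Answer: $-28471$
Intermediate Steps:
$M = -17243$ ($M = -17941 + 698 = -17243$)
$M - 11228 = -17243 - 11228 = -28471$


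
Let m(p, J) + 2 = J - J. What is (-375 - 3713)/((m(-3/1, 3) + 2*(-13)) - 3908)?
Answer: 511/492 ≈ 1.0386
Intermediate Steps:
m(p, J) = -2 (m(p, J) = -2 + (J - J) = -2 + 0 = -2)
(-375 - 3713)/((m(-3/1, 3) + 2*(-13)) - 3908) = (-375 - 3713)/((-2 + 2*(-13)) - 3908) = -4088/((-2 - 26) - 3908) = -4088/(-28 - 3908) = -4088/(-3936) = -4088*(-1/3936) = 511/492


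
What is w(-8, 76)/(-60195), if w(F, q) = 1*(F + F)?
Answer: 16/60195 ≈ 0.00026580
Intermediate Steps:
w(F, q) = 2*F (w(F, q) = 1*(2*F) = 2*F)
w(-8, 76)/(-60195) = (2*(-8))/(-60195) = -16*(-1/60195) = 16/60195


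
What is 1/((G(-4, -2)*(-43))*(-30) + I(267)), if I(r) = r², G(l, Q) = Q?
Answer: 1/68709 ≈ 1.4554e-5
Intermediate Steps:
1/((G(-4, -2)*(-43))*(-30) + I(267)) = 1/(-2*(-43)*(-30) + 267²) = 1/(86*(-30) + 71289) = 1/(-2580 + 71289) = 1/68709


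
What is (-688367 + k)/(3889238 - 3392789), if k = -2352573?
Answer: -3040940/496449 ≈ -6.1254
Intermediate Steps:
(-688367 + k)/(3889238 - 3392789) = (-688367 - 2352573)/(3889238 - 3392789) = -3040940/496449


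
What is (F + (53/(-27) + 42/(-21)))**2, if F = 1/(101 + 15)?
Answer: 153388225/9809424 ≈ 15.637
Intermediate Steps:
F = 1/116 ≈ 0.0086207
(F + (53/(-27) + 42/(-21)))**2 = (1/116 + (53/(-27) + 42/(-21)))**2 = (1/116 + (53*(-1/27) + 42*(-1/21)))**2 = (1/116 + (-53/27 - 2))**2 = (1/116 - 107/27)**2 = (-12385/3132)**2 = 153388225/9809424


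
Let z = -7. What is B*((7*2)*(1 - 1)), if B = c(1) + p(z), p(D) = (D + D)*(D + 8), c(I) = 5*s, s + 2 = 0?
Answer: 0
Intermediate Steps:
s = -2 (s = -2 + 0 = -2)
c(I) = -10 (c(I) = 5*(-2) = -10)
p(D) = 2*D*(8 + D) (p(D) = (2*D)*(8 + D) = 2*D*(8 + D))
B = -24 (B = -10 + 2*(-7)*(8 - 7) = -10 + 2*(-7)*1 = -10 - 14 = -24)
B*((7*2)*(1 - 1)) = -24*7*2*(1 - 1) = -336*0 = -24*0 = 0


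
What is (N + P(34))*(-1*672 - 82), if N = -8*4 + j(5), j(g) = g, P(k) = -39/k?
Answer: 360789/17 ≈ 21223.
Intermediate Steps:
N = -27 (N = -8*4 + 5 = -32 + 5 = -27)
(N + P(34))*(-1*672 - 82) = (-27 - 39/34)*(-1*672 - 82) = (-27 - 39*1/34)*(-672 - 82) = (-27 - 39/34)*(-754) = -957/34*(-754) = 360789/17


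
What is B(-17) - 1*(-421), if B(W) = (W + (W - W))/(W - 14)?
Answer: 13068/31 ≈ 421.55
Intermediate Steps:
B(W) = W/(-14 + W) (B(W) = (W + 0)/(-14 + W) = W/(-14 + W))
B(-17) - 1*(-421) = -17/(-14 - 17) - 1*(-421) = -17/(-31) + 421 = -17*(-1/31) + 421 = 17/31 + 421 = 13068/31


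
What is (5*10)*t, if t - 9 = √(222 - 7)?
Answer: 450 + 50*√215 ≈ 1183.1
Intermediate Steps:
t = 9 + √215 (t = 9 + √(222 - 7) = 9 + √215 ≈ 23.663)
(5*10)*t = (5*10)*(9 + √215) = 50*(9 + √215) = 450 + 50*√215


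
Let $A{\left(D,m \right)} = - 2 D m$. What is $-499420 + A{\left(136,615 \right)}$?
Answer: $-666700$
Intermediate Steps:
$A{\left(D,m \right)} = - 2 D m$
$-499420 + A{\left(136,615 \right)} = -499420 - 272 \cdot 615 = -499420 - 167280 = -666700$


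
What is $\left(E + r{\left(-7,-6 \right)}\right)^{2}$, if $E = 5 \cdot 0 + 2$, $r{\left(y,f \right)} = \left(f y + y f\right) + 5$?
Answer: $8281$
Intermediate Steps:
$r{\left(y,f \right)} = 5 + 2 f y$ ($r{\left(y,f \right)} = \left(f y + f y\right) + 5 = 2 f y + 5 = 5 + 2 f y$)
$E = 2$ ($E = 0 + 2 = 2$)
$\left(E + r{\left(-7,-6 \right)}\right)^{2} = \left(2 + \left(5 + 2 \left(-6\right) \left(-7\right)\right)\right)^{2} = \left(2 + \left(5 + 84\right)\right)^{2} = \left(2 + 89\right)^{2} = 91^{2} = 8281$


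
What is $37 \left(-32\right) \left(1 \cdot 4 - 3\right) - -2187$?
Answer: $1003$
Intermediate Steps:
$37 \left(-32\right) \left(1 \cdot 4 - 3\right) - -2187 = - 1184 \left(4 - 3\right) + 2187 = \left(-1184\right) 1 + 2187 = -1184 + 2187 = 1003$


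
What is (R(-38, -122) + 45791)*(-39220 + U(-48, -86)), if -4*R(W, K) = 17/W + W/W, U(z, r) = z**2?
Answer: -64235787319/38 ≈ -1.6904e+9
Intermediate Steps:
R(W, K) = -1/4 - 17/(4*W) (R(W, K) = -(17/W + W/W)/4 = -(17/W + 1)/4 = -(1 + 17/W)/4 = -1/4 - 17/(4*W))
(R(-38, -122) + 45791)*(-39220 + U(-48, -86)) = ((1/4)*(-17 - 1*(-38))/(-38) + 45791)*(-39220 + (-48)**2) = ((1/4)*(-1/38)*(-17 + 38) + 45791)*(-39220 + 2304) = ((1/4)*(-1/38)*21 + 45791)*(-36916) = (-21/152 + 45791)*(-36916) = (6960211/152)*(-36916) = -64235787319/38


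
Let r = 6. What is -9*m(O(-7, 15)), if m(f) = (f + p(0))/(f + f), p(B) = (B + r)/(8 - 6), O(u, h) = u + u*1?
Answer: -99/28 ≈ -3.5357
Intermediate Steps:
O(u, h) = 2*u (O(u, h) = u + u = 2*u)
p(B) = 3 + B/2 (p(B) = (B + 6)/(8 - 6) = (6 + B)/2 = (6 + B)*(½) = 3 + B/2)
m(f) = (3 + f)/(2*f) (m(f) = (f + (3 + (½)*0))/(f + f) = (f + (3 + 0))/((2*f)) = (f + 3)*(1/(2*f)) = (3 + f)*(1/(2*f)) = (3 + f)/(2*f))
-9*m(O(-7, 15)) = -9*(3 + 2*(-7))/(2*(2*(-7))) = -9*(3 - 14)/(2*(-14)) = -9*(-1)*(-11)/(2*14) = -9*11/28 = -99/28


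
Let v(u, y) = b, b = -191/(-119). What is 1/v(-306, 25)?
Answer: 119/191 ≈ 0.62304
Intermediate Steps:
b = 191/119 (b = -191*(-1/119) = 191/119 ≈ 1.6050)
v(u, y) = 191/119
1/v(-306, 25) = 1/(191/119) = 119/191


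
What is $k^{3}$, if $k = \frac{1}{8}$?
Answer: $\frac{1}{512} \approx 0.0019531$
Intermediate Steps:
$k = \frac{1}{8} \approx 0.125$
$k^{3} = \left(\frac{1}{8}\right)^{3} = \frac{1}{512}$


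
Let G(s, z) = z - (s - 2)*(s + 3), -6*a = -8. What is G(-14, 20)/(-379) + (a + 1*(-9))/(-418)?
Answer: 204341/475266 ≈ 0.42995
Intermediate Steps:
a = 4/3 (a = -⅙*(-8) = 4/3 ≈ 1.3333)
G(s, z) = z - (-2 + s)*(3 + s)
G(-14, 20)/(-379) + (a + 1*(-9))/(-418) = (6 + 20 - 1*(-14) - 1*(-14)²)/(-379) + (4/3 + 1*(-9))/(-418) = (6 + 20 + 14 - 1*196)*(-1/379) + (4/3 - 9)*(-1/418) = (6 + 20 + 14 - 196)*(-1/379) - 23/3*(-1/418) = -156*(-1/379) + 23/1254 = 156/379 + 23/1254 = 204341/475266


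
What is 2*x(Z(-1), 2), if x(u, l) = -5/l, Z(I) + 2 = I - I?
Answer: -5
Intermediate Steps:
Z(I) = -2 (Z(I) = -2 + (I - I) = -2 + 0 = -2)
2*x(Z(-1), 2) = 2*(-5/2) = -5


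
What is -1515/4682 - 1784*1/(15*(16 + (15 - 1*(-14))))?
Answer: -9375313/3160350 ≈ -2.9665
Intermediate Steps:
-1515/4682 - 1784*1/(15*(16 + (15 - 1*(-14)))) = -1515*1/4682 - 1784*1/(15*(16 + (15 + 14))) = -1515/4682 - 1784*1/(15*(16 + 29)) = -1515/4682 - 1784/(15*45) = -1515/4682 - 1784/675 = -9375313/3160350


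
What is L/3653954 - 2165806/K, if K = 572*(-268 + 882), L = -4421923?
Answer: -2366692557477/320824469108 ≈ -7.3769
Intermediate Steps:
K = 351208 (K = 572*614 = 351208)
L/3653954 - 2165806/K = -4421923/3653954 - 2165806/351208 = -4421923*1/3653954 - 2165806*1/351208 = -4421923/3653954 - 1082903/175604 = -2366692557477/320824469108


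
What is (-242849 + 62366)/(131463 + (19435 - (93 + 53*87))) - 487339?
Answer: -71246218249/146194 ≈ -4.8734e+5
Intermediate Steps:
(-242849 + 62366)/(131463 + (19435 - (93 + 53*87))) - 487339 = -180483/(131463 + (19435 - (93 + 4611))) - 487339 = -180483/(131463 + (19435 - 1*4704)) - 487339 = -180483/(131463 + (19435 - 4704)) - 487339 = -180483/(131463 + 14731) - 487339 = -180483/146194 - 487339 = -71246218249/146194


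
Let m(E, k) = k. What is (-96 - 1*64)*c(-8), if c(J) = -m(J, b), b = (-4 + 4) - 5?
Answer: -800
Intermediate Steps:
b = -5 (b = 0 - 5 = -5)
c(J) = 5 (c(J) = -1*(-5) = 5)
(-96 - 1*64)*c(-8) = (-96 - 1*64)*5 = (-96 - 64)*5 = -160*5 = -800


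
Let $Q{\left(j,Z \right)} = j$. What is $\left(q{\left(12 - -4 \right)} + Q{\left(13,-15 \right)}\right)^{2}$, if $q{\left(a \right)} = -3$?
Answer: $100$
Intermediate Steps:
$\left(q{\left(12 - -4 \right)} + Q{\left(13,-15 \right)}\right)^{2} = \left(-3 + 13\right)^{2} = 10^{2} = 100$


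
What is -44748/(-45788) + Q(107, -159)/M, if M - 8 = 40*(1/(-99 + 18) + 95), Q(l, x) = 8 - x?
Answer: 3605003865/3530346376 ≈ 1.0211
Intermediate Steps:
M = 308408/81 (M = 8 + 40*(1/(-99 + 18) + 95) = 8 + 40*(1/(-81) + 95) = 8 + 40*(-1/81 + 95) = 8 + 40*(7694/81) = 8 + 307760/81 = 308408/81 ≈ 3807.5)
-44748/(-45788) + Q(107, -159)/M = -44748/(-45788) + (8 - 1*(-159))/(308408/81) = -44748*(-1/45788) + (8 + 159)*(81/308408) = 11187/11447 + 167*(81/308408) = 11187/11447 + 13527/308408 = 3605003865/3530346376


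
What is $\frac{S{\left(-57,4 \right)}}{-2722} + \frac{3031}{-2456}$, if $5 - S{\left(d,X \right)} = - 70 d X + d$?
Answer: $\frac{15397553}{3342616} \approx 4.6064$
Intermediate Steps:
$S{\left(d,X \right)} = 5 - d + 70 X d$ ($S{\left(d,X \right)} = 5 - \left(- 70 d X + d\right) = 5 - \left(- 70 X d + d\right) = 5 - \left(d - 70 X d\right) = 5 + \left(- d + 70 X d\right) = 5 - d + 70 X d$)
$\frac{S{\left(-57,4 \right)}}{-2722} + \frac{3031}{-2456} = \frac{5 - -57 + 70 \cdot 4 \left(-57\right)}{-2722} + \frac{3031}{-2456} = \left(5 + 57 - 15960\right) \left(- \frac{1}{2722}\right) + 3031 \left(- \frac{1}{2456}\right) = \left(-15898\right) \left(- \frac{1}{2722}\right) - \frac{3031}{2456} = \frac{7949}{1361} - \frac{3031}{2456} = \frac{15397553}{3342616}$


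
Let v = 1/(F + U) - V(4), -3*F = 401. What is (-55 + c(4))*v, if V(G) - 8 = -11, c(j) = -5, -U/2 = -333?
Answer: -287640/1597 ≈ -180.11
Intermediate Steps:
U = 666 (U = -2*(-333) = 666)
F = -401/3 (F = -1/3*401 = -401/3 ≈ -133.67)
V(G) = -3 (V(G) = 8 - 11 = -3)
v = 4794/1597 (v = 1/(-401/3 + 666) - 1*(-3) = 1/(1597/3) + 3 = 3/1597 + 3 = 4794/1597 ≈ 3.0019)
(-55 + c(4))*v = (-55 - 5)*(4794/1597) = -60*4794/1597 = -287640/1597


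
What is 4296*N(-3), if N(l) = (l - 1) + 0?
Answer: -17184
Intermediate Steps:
N(l) = -1 + l (N(l) = (-1 + l) + 0 = -1 + l)
4296*N(-3) = 4296*(-1 - 3) = 4296*(-4) = -17184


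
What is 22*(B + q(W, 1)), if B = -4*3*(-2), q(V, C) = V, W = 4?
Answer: 616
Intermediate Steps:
B = 24 (B = -12*(-2) = 24)
22*(B + q(W, 1)) = 22*(24 + 4) = 22*28 = 616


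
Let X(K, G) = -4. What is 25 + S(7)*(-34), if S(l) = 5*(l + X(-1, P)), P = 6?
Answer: -485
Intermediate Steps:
S(l) = -20 + 5*l (S(l) = 5*(l - 4) = 5*(-4 + l) = -20 + 5*l)
25 + S(7)*(-34) = 25 + (-20 + 5*7)*(-34) = 25 + (-20 + 35)*(-34) = 25 + 15*(-34) = 25 - 510 = -485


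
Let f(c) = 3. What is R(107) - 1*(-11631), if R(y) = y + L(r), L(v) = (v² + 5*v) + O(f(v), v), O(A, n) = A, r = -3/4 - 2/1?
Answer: 187757/16 ≈ 11735.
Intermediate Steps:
r = -11/4 (r = -3*¼ - 2*1 = -¾ - 2 = -11/4 ≈ -2.7500)
L(v) = 3 + v² + 5*v (L(v) = (v² + 5*v) + 3 = 3 + v² + 5*v)
R(y) = -51/16 + y (R(y) = y + (3 + (-11/4)² + 5*(-11/4)) = y + (3 + 121/16 - 55/4) = y - 51/16 = -51/16 + y)
R(107) - 1*(-11631) = (-51/16 + 107) - 1*(-11631) = 1661/16 + 11631 = 187757/16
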